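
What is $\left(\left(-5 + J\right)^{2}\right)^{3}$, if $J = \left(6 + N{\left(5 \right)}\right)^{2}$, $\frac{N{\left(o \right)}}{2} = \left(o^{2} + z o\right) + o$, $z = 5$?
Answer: $5922805024561928079868201$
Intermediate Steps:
$N{\left(o \right)} = 2 o^{2} + 12 o$ ($N{\left(o \right)} = 2 \left(\left(o^{2} + 5 o\right) + o\right) = 2 \left(o^{2} + 6 o\right) = 2 o^{2} + 12 o$)
$J = 13456$ ($J = \left(6 + 2 \cdot 5 \left(6 + 5\right)\right)^{2} = \left(6 + 2 \cdot 5 \cdot 11\right)^{2} = \left(6 + 110\right)^{2} = 116^{2} = 13456$)
$\left(\left(-5 + J\right)^{2}\right)^{3} = \left(\left(-5 + 13456\right)^{2}\right)^{3} = \left(13451^{2}\right)^{3} = 180929401^{3} = 5922805024561928079868201$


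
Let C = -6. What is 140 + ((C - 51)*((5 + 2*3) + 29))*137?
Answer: -312220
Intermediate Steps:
140 + ((C - 51)*((5 + 2*3) + 29))*137 = 140 + ((-6 - 51)*((5 + 2*3) + 29))*137 = 140 - 57*((5 + 6) + 29)*137 = 140 - 57*(11 + 29)*137 = 140 - 57*40*137 = 140 - 2280*137 = 140 - 312360 = -312220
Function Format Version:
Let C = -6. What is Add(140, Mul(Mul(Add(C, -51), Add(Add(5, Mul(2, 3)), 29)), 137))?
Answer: -312220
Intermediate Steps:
Add(140, Mul(Mul(Add(C, -51), Add(Add(5, Mul(2, 3)), 29)), 137)) = Add(140, Mul(Mul(Add(-6, -51), Add(Add(5, Mul(2, 3)), 29)), 137)) = Add(140, Mul(Mul(-57, Add(Add(5, 6), 29)), 137)) = Add(140, Mul(Mul(-57, Add(11, 29)), 137)) = Add(140, Mul(Mul(-57, 40), 137)) = Add(140, Mul(-2280, 137)) = Add(140, -312360) = -312220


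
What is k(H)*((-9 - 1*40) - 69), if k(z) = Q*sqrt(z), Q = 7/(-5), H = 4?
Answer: 1652/5 ≈ 330.40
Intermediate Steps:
Q = -7/5 (Q = 7*(-1/5) = -7/5 ≈ -1.4000)
k(z) = -7*sqrt(z)/5
k(H)*((-9 - 1*40) - 69) = (-7*sqrt(4)/5)*((-9 - 1*40) - 69) = (-7/5*2)*((-9 - 40) - 69) = -14*(-49 - 69)/5 = -14/5*(-118) = 1652/5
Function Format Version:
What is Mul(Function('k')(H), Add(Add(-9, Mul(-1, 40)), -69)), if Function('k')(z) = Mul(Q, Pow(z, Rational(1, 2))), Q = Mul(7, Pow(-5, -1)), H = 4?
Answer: Rational(1652, 5) ≈ 330.40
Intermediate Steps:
Q = Rational(-7, 5) (Q = Mul(7, Rational(-1, 5)) = Rational(-7, 5) ≈ -1.4000)
Function('k')(z) = Mul(Rational(-7, 5), Pow(z, Rational(1, 2)))
Mul(Function('k')(H), Add(Add(-9, Mul(-1, 40)), -69)) = Mul(Mul(Rational(-7, 5), Pow(4, Rational(1, 2))), Add(Add(-9, Mul(-1, 40)), -69)) = Mul(Mul(Rational(-7, 5), 2), Add(Add(-9, -40), -69)) = Mul(Rational(-14, 5), Add(-49, -69)) = Mul(Rational(-14, 5), -118) = Rational(1652, 5)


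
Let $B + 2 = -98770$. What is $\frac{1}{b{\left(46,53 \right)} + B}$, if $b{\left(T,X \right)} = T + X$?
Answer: $- \frac{1}{98673} \approx -1.0134 \cdot 10^{-5}$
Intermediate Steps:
$B = -98772$ ($B = -2 - 98770 = -98772$)
$\frac{1}{b{\left(46,53 \right)} + B} = \frac{1}{\left(46 + 53\right) - 98772} = \frac{1}{99 - 98772} = \frac{1}{-98673} = - \frac{1}{98673}$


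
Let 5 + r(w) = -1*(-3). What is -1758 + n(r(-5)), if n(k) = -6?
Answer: -1764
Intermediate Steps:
r(w) = -2 (r(w) = -5 - 1*(-3) = -5 + 3 = -2)
-1758 + n(r(-5)) = -1758 - 6 = -1764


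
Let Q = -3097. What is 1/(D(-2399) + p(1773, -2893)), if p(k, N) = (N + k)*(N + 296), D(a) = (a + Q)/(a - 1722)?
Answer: 4121/11986510936 ≈ 3.4380e-7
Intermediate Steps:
D(a) = (-3097 + a)/(-1722 + a) (D(a) = (a - 3097)/(a - 1722) = (-3097 + a)/(-1722 + a))
p(k, N) = (296 + N)*(N + k) (p(k, N) = (N + k)*(296 + N) = (296 + N)*(N + k))
1/(D(-2399) + p(1773, -2893)) = 1/((-3097 - 2399)/(-1722 - 2399) + ((-2893)² + 296*(-2893) + 296*1773 - 2893*1773)) = 1/(-5496/(-4121) + (8369449 - 856328 + 524808 - 5129289)) = 1/(-1/4121*(-5496) + 2908640) = 1/(5496/4121 + 2908640) = 1/(11986510936/4121) = 4121/11986510936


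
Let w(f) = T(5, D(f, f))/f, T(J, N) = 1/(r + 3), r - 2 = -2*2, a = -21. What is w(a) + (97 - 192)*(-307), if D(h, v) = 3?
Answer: 612464/21 ≈ 29165.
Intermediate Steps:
r = -2 (r = 2 - 2*2 = 2 - 4 = -2)
T(J, N) = 1 (T(J, N) = 1/(-2 + 3) = 1/1 = 1)
w(f) = 1/f
w(a) + (97 - 192)*(-307) = 1/(-21) + (97 - 192)*(-307) = -1/21 - 95*(-307) = -1/21 + 29165 = 612464/21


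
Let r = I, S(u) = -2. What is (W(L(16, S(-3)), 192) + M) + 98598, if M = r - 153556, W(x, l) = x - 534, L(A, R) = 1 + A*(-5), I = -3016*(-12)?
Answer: -19379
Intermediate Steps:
I = 36192
r = 36192
L(A, R) = 1 - 5*A
W(x, l) = -534 + x
M = -117364 (M = 36192 - 153556 = -117364)
(W(L(16, S(-3)), 192) + M) + 98598 = ((-534 + (1 - 5*16)) - 117364) + 98598 = ((-534 + (1 - 80)) - 117364) + 98598 = ((-534 - 79) - 117364) + 98598 = (-613 - 117364) + 98598 = -117977 + 98598 = -19379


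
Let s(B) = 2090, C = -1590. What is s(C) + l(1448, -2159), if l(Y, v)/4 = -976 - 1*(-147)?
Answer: -1226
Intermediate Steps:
l(Y, v) = -3316 (l(Y, v) = 4*(-976 - 1*(-147)) = 4*(-976 + 147) = 4*(-829) = -3316)
s(C) + l(1448, -2159) = 2090 - 3316 = -1226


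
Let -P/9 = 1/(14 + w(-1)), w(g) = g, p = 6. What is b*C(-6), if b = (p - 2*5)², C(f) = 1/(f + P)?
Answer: -208/87 ≈ -2.3908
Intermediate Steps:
P = -9/13 (P = -9/(14 - 1) = -9/13 ≈ -0.69231)
C(f) = 1/(-9/13 + f) (C(f) = 1/(f - 9/13) = 1/(-9/13 + f))
b = 16 (b = (6 - 2*5)² = (6 - 10)² = (-4)² = 16)
b*C(-6) = 16*(13/(-9 + 13*(-6))) = 16*(13/(-9 - 78)) = 16*(13/(-87)) = 16*(13*(-1/87)) = 16*(-13/87) = -208/87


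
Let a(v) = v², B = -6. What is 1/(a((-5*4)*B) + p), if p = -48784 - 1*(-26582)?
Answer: -1/7802 ≈ -0.00012817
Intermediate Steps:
p = -22202 (p = -48784 + 26582 = -22202)
1/(a((-5*4)*B) + p) = 1/((-5*4*(-6))² - 22202) = 1/((-20*(-6))² - 22202) = 1/(120² - 22202) = 1/(14400 - 22202) = 1/(-7802) = -1/7802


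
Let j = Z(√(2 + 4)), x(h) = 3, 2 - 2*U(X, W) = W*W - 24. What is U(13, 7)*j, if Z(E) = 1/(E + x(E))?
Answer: -23/2 + 23*√6/6 ≈ -2.1103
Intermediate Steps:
U(X, W) = 13 - W²/2 (U(X, W) = 1 - (W*W - 24)/2 = 1 - (W² - 24)/2 = 1 - (-24 + W²)/2 = 1 + (12 - W²/2) = 13 - W²/2)
Z(E) = 1/(3 + E) (Z(E) = 1/(E + 3) = 1/(3 + E))
j = 1/(3 + √6) (j = 1/(3 + √(2 + 4)) = 1/(3 + √6) ≈ 0.18350)
U(13, 7)*j = (13 - ½*7²)*(1 - √6/3) = (13 - ½*49)*(1 - √6/3) = (13 - 49/2)*(1 - √6/3) = -23*(1 - √6/3)/2 = -23/2 + 23*√6/6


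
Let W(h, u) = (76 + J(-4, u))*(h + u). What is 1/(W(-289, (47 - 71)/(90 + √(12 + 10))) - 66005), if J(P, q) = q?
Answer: -478051275907/42026431106039403 + 1149956*√22/14008810368679801 ≈ -1.1375e-5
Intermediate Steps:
W(h, u) = (76 + u)*(h + u)
1/(W(-289, (47 - 71)/(90 + √(12 + 10))) - 66005) = 1/((((47 - 71)/(90 + √(12 + 10)))² + 76*(-289) + 76*((47 - 71)/(90 + √(12 + 10))) - 289*(47 - 71)/(90 + √(12 + 10))) - 66005) = 1/(((-24/(90 + √22))² - 21964 + 76*(-24/(90 + √22)) - (-6936)/(90 + √22)) - 66005) = 1/((576/(90 + √22)² - 21964 - 1824/(90 + √22) + 6936/(90 + √22)) - 66005) = 1/((-21964 + 576/(90 + √22)² + 5112/(90 + √22)) - 66005) = 1/(-87969 + 576/(90 + √22)² + 5112/(90 + √22))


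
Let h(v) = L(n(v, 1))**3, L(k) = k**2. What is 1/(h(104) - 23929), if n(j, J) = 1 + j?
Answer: 1/1340095616696 ≈ 7.4622e-13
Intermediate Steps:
h(v) = (1 + v)**6 (h(v) = ((1 + v)**2)**3 = (1 + v)**6)
1/(h(104) - 23929) = 1/((1 + 104)**6 - 23929) = 1/(105**6 - 23929) = 1/(1340095640625 - 23929) = 1/1340095616696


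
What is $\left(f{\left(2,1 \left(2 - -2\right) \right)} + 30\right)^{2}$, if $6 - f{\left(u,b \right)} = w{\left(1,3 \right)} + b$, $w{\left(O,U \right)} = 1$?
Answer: $961$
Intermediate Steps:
$f{\left(u,b \right)} = 5 - b$ ($f{\left(u,b \right)} = 6 - \left(1 + b\right) = 5 - b$)
$\left(f{\left(2,1 \left(2 - -2\right) \right)} + 30\right)^{2} = \left(\left(5 - 1 \left(2 - -2\right)\right) + 30\right)^{2} = \left(\left(5 - 1 \left(2 + 2\right)\right) + 30\right)^{2} = \left(\left(5 - 1 \cdot 4\right) + 30\right)^{2} = \left(\left(5 - 4\right) + 30\right)^{2} = \left(1 + 30\right)^{2} = 31^{2} = 961$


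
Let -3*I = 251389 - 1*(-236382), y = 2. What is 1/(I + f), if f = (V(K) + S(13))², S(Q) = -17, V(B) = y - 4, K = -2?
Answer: -3/486688 ≈ -6.1641e-6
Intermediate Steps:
V(B) = -2 (V(B) = 2 - 4 = -2)
I = -487771/3 (I = -(251389 - 1*(-236382))/3 = -(251389 + 236382)/3 = -⅓*487771 = -487771/3 ≈ -1.6259e+5)
f = 361 (f = (-2 - 17)² = (-19)² = 361)
1/(I + f) = 1/(-487771/3 + 361) = 1/(-486688/3) = -3/486688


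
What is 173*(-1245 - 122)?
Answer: -236491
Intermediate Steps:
173*(-1245 - 122) = 173*(-1367) = -236491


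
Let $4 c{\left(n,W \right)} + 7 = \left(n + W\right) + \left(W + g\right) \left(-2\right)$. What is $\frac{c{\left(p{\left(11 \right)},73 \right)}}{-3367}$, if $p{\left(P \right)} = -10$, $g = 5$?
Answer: $\frac{25}{3367} \approx 0.007425$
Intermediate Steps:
$c{\left(n,W \right)} = - \frac{17}{4} - \frac{W}{4} + \frac{n}{4}$ ($c{\left(n,W \right)} = - \frac{7}{4} + \frac{\left(n + W\right) + \left(W + 5\right) \left(-2\right)}{4} = - \frac{7}{4} + \frac{\left(W + n\right) + \left(5 + W\right) \left(-2\right)}{4} = - \frac{7}{4} + \frac{\left(W + n\right) - \left(10 + 2 W\right)}{4} = - \frac{7}{4} + \frac{-10 + n - W}{4} = - \frac{7}{4} - \left(\frac{5}{2} - \frac{n}{4} + \frac{W}{4}\right) = - \frac{17}{4} - \frac{W}{4} + \frac{n}{4}$)
$\frac{c{\left(p{\left(11 \right)},73 \right)}}{-3367} = \frac{- \frac{17}{4} - \frac{73}{4} + \frac{1}{4} \left(-10\right)}{-3367} = \left(- \frac{17}{4} - \frac{73}{4} - \frac{5}{2}\right) \left(- \frac{1}{3367}\right) = \left(-25\right) \left(- \frac{1}{3367}\right) = \frac{25}{3367}$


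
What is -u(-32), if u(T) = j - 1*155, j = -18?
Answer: 173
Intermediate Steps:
u(T) = -173 (u(T) = -18 - 1*155 = -18 - 155 = -173)
-u(-32) = -1*(-173) = 173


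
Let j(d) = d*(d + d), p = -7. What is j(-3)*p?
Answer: -126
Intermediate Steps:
j(d) = 2*d² (j(d) = d*(2*d) = 2*d²)
j(-3)*p = (2*(-3)²)*(-7) = (2*9)*(-7) = 18*(-7) = -126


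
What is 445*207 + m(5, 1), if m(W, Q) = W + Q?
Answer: 92121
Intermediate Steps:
m(W, Q) = Q + W
445*207 + m(5, 1) = 445*207 + (1 + 5) = 92115 + 6 = 92121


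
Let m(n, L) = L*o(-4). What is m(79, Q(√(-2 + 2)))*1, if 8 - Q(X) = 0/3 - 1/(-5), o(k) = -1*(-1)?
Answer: 39/5 ≈ 7.8000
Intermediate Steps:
o(k) = 1
Q(X) = 39/5 (Q(X) = 8 - (0/3 - 1/(-5)) = 8 - (0*(⅓) - 1*(-⅕)) = 8 - (0 + ⅕) = 8 - 1*⅕ = 8 - ⅕ = 39/5)
m(n, L) = L (m(n, L) = L*1 = L)
m(79, Q(√(-2 + 2)))*1 = (39/5)*1 = 39/5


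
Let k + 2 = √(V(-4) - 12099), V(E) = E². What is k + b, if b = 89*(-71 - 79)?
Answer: -13352 + I*√12083 ≈ -13352.0 + 109.92*I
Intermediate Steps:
k = -2 + I*√12083 (k = -2 + √((-4)² - 12099) = -2 + √(16 - 12099) = -2 + √(-12083) = -2 + I*√12083 ≈ -2.0 + 109.92*I)
b = -13350 (b = 89*(-150) = -13350)
k + b = (-2 + I*√12083) - 13350 = -13352 + I*√12083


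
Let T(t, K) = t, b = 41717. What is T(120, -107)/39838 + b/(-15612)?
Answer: -830024203/310975428 ≈ -2.6691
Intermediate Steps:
T(120, -107)/39838 + b/(-15612) = 120/39838 + 41717/(-15612) = 120*(1/39838) + 41717*(-1/15612) = 60/19919 - 41717/15612 = -830024203/310975428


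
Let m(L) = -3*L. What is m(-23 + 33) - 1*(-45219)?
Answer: 45189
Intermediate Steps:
m(-23 + 33) - 1*(-45219) = -3*(-23 + 33) - 1*(-45219) = -3*10 + 45219 = -30 + 45219 = 45189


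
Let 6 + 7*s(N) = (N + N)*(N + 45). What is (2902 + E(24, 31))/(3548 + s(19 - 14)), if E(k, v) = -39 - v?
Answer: 9912/12665 ≈ 0.78263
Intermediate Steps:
s(N) = -6/7 + 2*N*(45 + N)/7 (s(N) = -6/7 + ((N + N)*(N + 45))/7 = -6/7 + ((2*N)*(45 + N))/7 = -6/7 + (2*N*(45 + N))/7 = -6/7 + 2*N*(45 + N)/7)
(2902 + E(24, 31))/(3548 + s(19 - 14)) = (2902 + (-39 - 1*31))/(3548 + (-6/7 + 2*(19 - 14)²/7 + 90*(19 - 14)/7)) = (2902 + (-39 - 31))/(3548 + (-6/7 + (2/7)*5² + (90/7)*5)) = (2902 - 70)/(3548 + (-6/7 + (2/7)*25 + 450/7)) = 2832/(3548 + (-6/7 + 50/7 + 450/7)) = 2832/(3548 + 494/7) = 2832/(25330/7) = 2832*(7/25330) = 9912/12665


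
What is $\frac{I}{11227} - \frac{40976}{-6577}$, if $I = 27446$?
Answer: $\frac{640549894}{73839979} \approx 8.6748$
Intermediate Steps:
$\frac{I}{11227} - \frac{40976}{-6577} = \frac{27446}{11227} - \frac{40976}{-6577} = 27446 \cdot \frac{1}{11227} - - \frac{40976}{6577} = \frac{27446}{11227} + \frac{40976}{6577} = \frac{640549894}{73839979}$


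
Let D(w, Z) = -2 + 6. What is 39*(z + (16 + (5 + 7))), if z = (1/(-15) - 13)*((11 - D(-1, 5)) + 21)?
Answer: -65884/5 ≈ -13177.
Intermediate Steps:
D(w, Z) = 4
z = -5488/15 (z = (1/(-15) - 13)*((11 - 1*4) + 21) = (-1/15 - 13)*((11 - 4) + 21) = -196*(7 + 21)/15 = -196/15*28 = -5488/15 ≈ -365.87)
39*(z + (16 + (5 + 7))) = 39*(-5488/15 + (16 + (5 + 7))) = 39*(-5488/15 + (16 + 12)) = 39*(-5488/15 + 28) = 39*(-5068/15) = -65884/5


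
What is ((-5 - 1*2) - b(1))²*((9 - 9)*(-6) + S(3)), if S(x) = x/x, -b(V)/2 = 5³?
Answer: 59049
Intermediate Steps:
b(V) = -250 (b(V) = -2*5³ = -2*125 = -250)
S(x) = 1
((-5 - 1*2) - b(1))²*((9 - 9)*(-6) + S(3)) = ((-5 - 1*2) - 1*(-250))²*((9 - 9)*(-6) + 1) = ((-5 - 2) + 250)²*(0*(-6) + 1) = (-7 + 250)²*(0 + 1) = 243²*1 = 59049*1 = 59049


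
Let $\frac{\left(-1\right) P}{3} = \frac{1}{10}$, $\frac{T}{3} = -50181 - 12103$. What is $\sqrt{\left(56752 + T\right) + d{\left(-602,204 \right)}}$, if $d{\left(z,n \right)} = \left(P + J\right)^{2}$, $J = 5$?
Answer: $\frac{i \sqrt{13007791}}{10} \approx 360.66 i$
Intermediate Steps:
$T = -186852$ ($T = 3 \left(-50181 - 12103\right) = 3 \left(-62284\right) = -186852$)
$P = - \frac{3}{10} \approx -0.3$
$d{\left(z,n \right)} = \frac{2209}{100}$ ($d{\left(z,n \right)} = \left(- \frac{3}{10} + 5\right)^{2} = \left(\frac{47}{10}\right)^{2} = \frac{2209}{100}$)
$\sqrt{\left(56752 + T\right) + d{\left(-602,204 \right)}} = \sqrt{\left(56752 - 186852\right) + \frac{2209}{100}} = \sqrt{-130100 + \frac{2209}{100}} = \sqrt{- \frac{13007791}{100}} = \frac{i \sqrt{13007791}}{10}$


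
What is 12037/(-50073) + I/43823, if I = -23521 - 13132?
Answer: -2362823120/2194349079 ≈ -1.0768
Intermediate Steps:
I = -36653
12037/(-50073) + I/43823 = 12037/(-50073) - 36653/43823 = 12037*(-1/50073) - 36653*1/43823 = -12037/50073 - 36653/43823 = -2362823120/2194349079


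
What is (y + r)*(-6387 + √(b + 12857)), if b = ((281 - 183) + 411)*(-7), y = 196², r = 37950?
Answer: -487749642 + 76366*√9294 ≈ -4.8039e+8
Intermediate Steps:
y = 38416
b = -3563 (b = (98 + 411)*(-7) = 509*(-7) = -3563)
(y + r)*(-6387 + √(b + 12857)) = (38416 + 37950)*(-6387 + √(-3563 + 12857)) = 76366*(-6387 + √9294) = -487749642 + 76366*√9294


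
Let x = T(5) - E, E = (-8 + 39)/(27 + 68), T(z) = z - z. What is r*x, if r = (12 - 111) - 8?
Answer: 3317/95 ≈ 34.916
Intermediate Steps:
r = -107 (r = -99 - 8 = -107)
T(z) = 0
E = 31/95 ≈ 0.32632
x = -31/95 (x = 0 - 1*31/95 = 0 - 31/95 = -31/95 ≈ -0.32632)
r*x = -107*(-31/95) = 3317/95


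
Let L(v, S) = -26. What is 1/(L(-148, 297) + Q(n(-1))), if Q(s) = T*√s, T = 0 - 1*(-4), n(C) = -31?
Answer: -13/586 - I*√31/293 ≈ -0.022184 - 0.019003*I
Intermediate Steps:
T = 4 (T = 0 + 4 = 4)
Q(s) = 4*√s
1/(L(-148, 297) + Q(n(-1))) = 1/(-26 + 4*√(-31)) = 1/(-26 + 4*(I*√31)) = 1/(-26 + 4*I*√31)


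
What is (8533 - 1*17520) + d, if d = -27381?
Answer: -36368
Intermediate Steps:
(8533 - 1*17520) + d = (8533 - 1*17520) - 27381 = (8533 - 17520) - 27381 = -8987 - 27381 = -36368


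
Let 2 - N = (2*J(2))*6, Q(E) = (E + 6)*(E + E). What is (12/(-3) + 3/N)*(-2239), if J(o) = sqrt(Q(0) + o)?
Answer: 1278469/142 + 20151*sqrt(2)/71 ≈ 9404.7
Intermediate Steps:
Q(E) = 2*E*(6 + E) (Q(E) = (6 + E)*(2*E) = 2*E*(6 + E))
J(o) = sqrt(o) (J(o) = sqrt(2*0*(6 + 0) + o) = sqrt(2*0*6 + o) = sqrt(0 + o) = sqrt(o))
N = 2 - 12*sqrt(2) (N = 2 - 2*sqrt(2)*6 = 2 - 12*sqrt(2) ≈ -14.971)
(12/(-3) + 3/N)*(-2239) = (12/(-3) + 3/(2 - 12*sqrt(2)))*(-2239) = (12*(-1/3) + 3/(2 - 12*sqrt(2)))*(-2239) = (-4 + 3/(2 - 12*sqrt(2)))*(-2239) = 8956 - 6717/(2 - 12*sqrt(2))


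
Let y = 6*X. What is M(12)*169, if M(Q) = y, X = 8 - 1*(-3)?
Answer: 11154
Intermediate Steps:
X = 11 (X = 8 + 3 = 11)
y = 66 (y = 6*11 = 66)
M(Q) = 66
M(12)*169 = 66*169 = 11154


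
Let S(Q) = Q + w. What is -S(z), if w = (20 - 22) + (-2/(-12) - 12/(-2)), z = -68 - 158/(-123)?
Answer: 5129/82 ≈ 62.549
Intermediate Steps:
z = -8206/123 (z = -68 - 158*(-1)/123 = -68 - 1*(-158/123) = -68 + 158/123 = -8206/123 ≈ -66.715)
w = 25/6 (w = -2 + (-2*(-1/12) - 12*(-1/2)) = -2 + (1/6 + 6) = -2 + 37/6 = 25/6 ≈ 4.1667)
S(Q) = 25/6 + Q (S(Q) = Q + 25/6 = 25/6 + Q)
-S(z) = -(25/6 - 8206/123) = -1*(-5129/82) = 5129/82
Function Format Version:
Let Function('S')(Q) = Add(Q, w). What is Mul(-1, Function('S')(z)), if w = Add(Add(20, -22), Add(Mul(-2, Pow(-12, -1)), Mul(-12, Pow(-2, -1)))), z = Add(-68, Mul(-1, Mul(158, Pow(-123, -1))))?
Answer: Rational(5129, 82) ≈ 62.549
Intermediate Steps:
z = Rational(-8206, 123) (z = Add(-68, Mul(-1, Mul(158, Rational(-1, 123)))) = Add(-68, Mul(-1, Rational(-158, 123))) = Add(-68, Rational(158, 123)) = Rational(-8206, 123) ≈ -66.715)
w = Rational(25, 6) (w = Add(-2, Add(Mul(-2, Rational(-1, 12)), Mul(-12, Rational(-1, 2)))) = Add(-2, Add(Rational(1, 6), 6)) = Add(-2, Rational(37, 6)) = Rational(25, 6) ≈ 4.1667)
Function('S')(Q) = Add(Rational(25, 6), Q) (Function('S')(Q) = Add(Q, Rational(25, 6)) = Add(Rational(25, 6), Q))
Mul(-1, Function('S')(z)) = Mul(-1, Add(Rational(25, 6), Rational(-8206, 123))) = Mul(-1, Rational(-5129, 82)) = Rational(5129, 82)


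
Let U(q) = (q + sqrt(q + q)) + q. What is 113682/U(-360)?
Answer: -113682/721 - 18947*I*sqrt(5)/7210 ≈ -157.67 - 5.8761*I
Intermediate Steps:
U(q) = 2*q + sqrt(2)*sqrt(q) (U(q) = (q + sqrt(2*q)) + q = (q + sqrt(2)*sqrt(q)) + q = 2*q + sqrt(2)*sqrt(q))
113682/U(-360) = 113682/(2*(-360) + sqrt(2)*sqrt(-360)) = 113682/(-720 + sqrt(2)*(6*I*sqrt(10))) = 113682/(-720 + 12*I*sqrt(5))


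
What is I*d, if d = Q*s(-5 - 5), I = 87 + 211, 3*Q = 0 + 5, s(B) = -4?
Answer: -5960/3 ≈ -1986.7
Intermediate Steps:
Q = 5/3 (Q = (0 + 5)/3 = (⅓)*5 = 5/3 ≈ 1.6667)
I = 298
d = -20/3 (d = (5/3)*(-4) = -20/3 ≈ -6.6667)
I*d = 298*(-20/3) = -5960/3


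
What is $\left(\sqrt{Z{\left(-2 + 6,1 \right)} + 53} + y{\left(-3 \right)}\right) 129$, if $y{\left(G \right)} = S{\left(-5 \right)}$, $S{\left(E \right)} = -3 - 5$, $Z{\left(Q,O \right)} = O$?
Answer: $-1032 + 387 \sqrt{6} \approx -84.047$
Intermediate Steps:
$S{\left(E \right)} = -8$ ($S{\left(E \right)} = -3 - 5 = -8$)
$y{\left(G \right)} = -8$
$\left(\sqrt{Z{\left(-2 + 6,1 \right)} + 53} + y{\left(-3 \right)}\right) 129 = \left(\sqrt{1 + 53} - 8\right) 129 = \left(\sqrt{54} - 8\right) 129 = \left(3 \sqrt{6} - 8\right) 129 = \left(-8 + 3 \sqrt{6}\right) 129 = -1032 + 387 \sqrt{6}$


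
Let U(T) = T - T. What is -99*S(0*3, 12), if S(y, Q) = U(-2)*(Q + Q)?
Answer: 0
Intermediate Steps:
U(T) = 0
S(y, Q) = 0 (S(y, Q) = 0*(Q + Q) = 0*(2*Q) = 0)
-99*S(0*3, 12) = -99*0 = 0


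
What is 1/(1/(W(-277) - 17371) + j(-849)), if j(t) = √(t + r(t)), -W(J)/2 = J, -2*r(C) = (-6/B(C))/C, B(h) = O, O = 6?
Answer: -28555266/407701890978565 - 282811489*I*√2447841894/407701890978565 ≈ -7.004e-8 - 0.03432*I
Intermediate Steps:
B(h) = 6
r(C) = 1/(2*C) (r(C) = -(-6/6)/(2*C) = -(-6*⅙)/(2*C) = -(-1)/(2*C) = 1/(2*C))
W(J) = -2*J
j(t) = √(t + 1/(2*t))
1/(1/(W(-277) - 17371) + j(-849)) = 1/(1/(-2*(-277) - 17371) + √(2/(-849) + 4*(-849))/2) = 1/(1/(554 - 17371) + √(2*(-1/849) - 3396)/2) = 1/(1/(-16817) + √(-2/849 - 3396)/2) = 1/(-1/16817 + √(-2883206/849)/2) = 1/(-1/16817 + (I*√2447841894/849)/2) = 1/(-1/16817 + I*√2447841894/1698)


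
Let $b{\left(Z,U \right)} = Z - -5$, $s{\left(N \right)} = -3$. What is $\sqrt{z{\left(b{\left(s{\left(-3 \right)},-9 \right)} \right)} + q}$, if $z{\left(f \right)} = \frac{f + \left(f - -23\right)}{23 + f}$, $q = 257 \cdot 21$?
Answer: $\frac{2 \sqrt{33738}}{5} \approx 73.472$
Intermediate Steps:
$q = 5397$
$b{\left(Z,U \right)} = 5 + Z$ ($b{\left(Z,U \right)} = Z + 5 = 5 + Z$)
$z{\left(f \right)} = \frac{23 + 2 f}{23 + f}$ ($z{\left(f \right)} = \frac{f + \left(f + 23\right)}{23 + f} = \frac{f + \left(23 + f\right)}{23 + f} = \frac{23 + 2 f}{23 + f}$)
$\sqrt{z{\left(b{\left(s{\left(-3 \right)},-9 \right)} \right)} + q} = \sqrt{\frac{23 + 2 \left(5 - 3\right)}{23 + \left(5 - 3\right)} + 5397} = \sqrt{\frac{23 + 2 \cdot 2}{23 + 2} + 5397} = \sqrt{\frac{23 + 4}{25} + 5397} = \sqrt{\frac{1}{25} \cdot 27 + 5397} = \sqrt{\frac{27}{25} + 5397} = \sqrt{\frac{134952}{25}} = \frac{2 \sqrt{33738}}{5}$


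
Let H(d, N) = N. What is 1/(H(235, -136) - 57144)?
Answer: -1/57280 ≈ -1.7458e-5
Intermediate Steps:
1/(H(235, -136) - 57144) = 1/(-136 - 57144) = 1/(-57280) = -1/57280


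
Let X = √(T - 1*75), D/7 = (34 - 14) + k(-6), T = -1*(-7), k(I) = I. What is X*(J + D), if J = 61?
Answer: 318*I*√17 ≈ 1311.1*I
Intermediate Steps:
T = 7
D = 98 (D = 7*((34 - 14) - 6) = 7*(20 - 6) = 7*14 = 98)
X = 2*I*√17 (X = √(7 - 1*75) = √(7 - 75) = √(-68) = 2*I*√17 ≈ 8.2462*I)
X*(J + D) = (2*I*√17)*(61 + 98) = (2*I*√17)*159 = 318*I*√17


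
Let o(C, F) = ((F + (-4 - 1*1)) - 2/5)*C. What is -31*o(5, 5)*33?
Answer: 2046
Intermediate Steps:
o(C, F) = C*(-27/5 + F) (o(C, F) = ((F + (-4 - 1)) - 2*⅕)*C = ((F - 5) - ⅖)*C = ((-5 + F) - ⅖)*C = (-27/5 + F)*C = C*(-27/5 + F))
-31*o(5, 5)*33 = -31*5*(-27 + 5*5)/5*33 = -31*5*(-27 + 25)/5*33 = -31*5*(-2)/5*33 = -31*(-2)*33 = 62*33 = 2046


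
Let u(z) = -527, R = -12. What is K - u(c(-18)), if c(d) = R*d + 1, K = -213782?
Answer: -213255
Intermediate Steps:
c(d) = 1 - 12*d (c(d) = -12*d + 1 = 1 - 12*d)
K - u(c(-18)) = -213782 - 1*(-527) = -213782 + 527 = -213255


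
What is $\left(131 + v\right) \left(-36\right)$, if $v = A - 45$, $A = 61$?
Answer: $-5292$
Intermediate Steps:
$v = 16$ ($v = 61 - 45 = 16$)
$\left(131 + v\right) \left(-36\right) = \left(131 + 16\right) \left(-36\right) = 147 \left(-36\right) = -5292$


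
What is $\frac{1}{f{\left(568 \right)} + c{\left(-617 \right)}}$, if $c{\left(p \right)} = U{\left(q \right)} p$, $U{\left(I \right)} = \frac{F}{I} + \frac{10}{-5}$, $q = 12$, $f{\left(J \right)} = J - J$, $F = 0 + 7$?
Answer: $\frac{12}{10489} \approx 0.0011441$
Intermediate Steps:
$F = 7$
$f{\left(J \right)} = 0$
$U{\left(I \right)} = -2 + \frac{7}{I}$ ($U{\left(I \right)} = \frac{7}{I} + \frac{10}{-5} = \frac{7}{I} + 10 \left(- \frac{1}{5}\right) = \frac{7}{I} - 2 = -2 + \frac{7}{I}$)
$c{\left(p \right)} = - \frac{17 p}{12}$ ($c{\left(p \right)} = \left(-2 + \frac{7}{12}\right) p = - \frac{17 p}{12}$)
$\frac{1}{f{\left(568 \right)} + c{\left(-617 \right)}} = \frac{1}{0 - - \frac{10489}{12}} = \frac{1}{0 + \frac{10489}{12}} = \frac{1}{\frac{10489}{12}} = \frac{12}{10489}$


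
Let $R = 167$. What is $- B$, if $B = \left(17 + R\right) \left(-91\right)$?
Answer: $16744$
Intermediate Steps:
$B = -16744$ ($B = \left(17 + 167\right) \left(-91\right) = 184 \left(-91\right) = -16744$)
$- B = \left(-1\right) \left(-16744\right) = 16744$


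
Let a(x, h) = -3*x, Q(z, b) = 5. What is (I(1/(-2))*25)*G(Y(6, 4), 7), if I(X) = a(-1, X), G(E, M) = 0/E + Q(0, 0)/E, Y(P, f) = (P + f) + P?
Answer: 375/16 ≈ 23.438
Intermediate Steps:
Y(P, f) = f + 2*P
G(E, M) = 5/E (G(E, M) = 0/E + 5/E = 0 + 5/E = 5/E)
I(X) = 3 (I(X) = -3*(-1) = 3)
(I(1/(-2))*25)*G(Y(6, 4), 7) = (3*25)*(5/(4 + 2*6)) = 75*(5/(4 + 12)) = 75*(5/16) = 375/16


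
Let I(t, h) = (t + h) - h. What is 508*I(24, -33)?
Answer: 12192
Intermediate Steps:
I(t, h) = t (I(t, h) = (h + t) - h = t)
508*I(24, -33) = 508*24 = 12192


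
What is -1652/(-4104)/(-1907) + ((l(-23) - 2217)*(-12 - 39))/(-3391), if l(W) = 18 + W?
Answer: -221725185887/6634769562 ≈ -33.419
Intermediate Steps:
-1652/(-4104)/(-1907) + ((l(-23) - 2217)*(-12 - 39))/(-3391) = -1652/(-4104)/(-1907) + (((18 - 23) - 2217)*(-12 - 39))/(-3391) = -1652*(-1/4104)*(-1/1907) + ((-5 - 2217)*(-51))*(-1/3391) = (413/1026)*(-1/1907) - 2222*(-51)*(-1/3391) = -413/1956582 + 113322*(-1/3391) = -413/1956582 - 113322/3391 = -221725185887/6634769562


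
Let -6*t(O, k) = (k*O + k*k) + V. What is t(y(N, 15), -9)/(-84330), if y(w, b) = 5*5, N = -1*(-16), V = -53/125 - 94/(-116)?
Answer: -1041199/3668355000 ≈ -0.00028383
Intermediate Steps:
V = 2801/7250 (V = -53*1/125 - 94*(-1/116) = -53/125 + 47/58 = 2801/7250 ≈ 0.38634)
N = 16
y(w, b) = 25
t(O, k) = -2801/43500 - k²/6 - O*k/6 (t(O, k) = -((k*O + k*k) + 2801/7250)/6 = -((O*k + k²) + 2801/7250)/6 = -((k² + O*k) + 2801/7250)/6 = -(2801/7250 + k² + O*k)/6 = -2801/43500 - k²/6 - O*k/6)
t(y(N, 15), -9)/(-84330) = (-2801/43500 - ⅙*(-9)² - ⅙*25*(-9))/(-84330) = (-2801/43500 - ⅙*81 + 75/2)*(-1/84330) = (-2801/43500 - 27/2 + 75/2)*(-1/84330) = (1041199/43500)*(-1/84330) = -1041199/3668355000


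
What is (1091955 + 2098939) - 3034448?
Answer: 156446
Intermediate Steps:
(1091955 + 2098939) - 3034448 = 3190894 - 3034448 = 156446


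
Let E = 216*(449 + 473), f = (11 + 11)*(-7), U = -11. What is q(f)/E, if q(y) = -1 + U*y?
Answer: 1693/199152 ≈ 0.0085010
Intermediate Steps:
f = -154 (f = 22*(-7) = -154)
q(y) = -1 - 11*y
E = 199152 (E = 216*922 = 199152)
q(f)/E = (-1 - 11*(-154))/199152 = (-1 + 1694)*(1/199152) = 1693*(1/199152) = 1693/199152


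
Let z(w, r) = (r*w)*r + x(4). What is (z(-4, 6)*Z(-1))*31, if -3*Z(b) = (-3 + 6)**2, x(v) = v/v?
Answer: 13299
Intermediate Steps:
x(v) = 1
z(w, r) = 1 + w*r**2 (z(w, r) = (r*w)*r + 1 = w*r**2 + 1 = 1 + w*r**2)
Z(b) = -3 (Z(b) = -(-3 + 6)**2/3 = -1/3*3**2 = -1/3*9 = -3)
(z(-4, 6)*Z(-1))*31 = ((1 - 4*6**2)*(-3))*31 = ((1 - 4*36)*(-3))*31 = ((1 - 144)*(-3))*31 = -143*(-3)*31 = 429*31 = 13299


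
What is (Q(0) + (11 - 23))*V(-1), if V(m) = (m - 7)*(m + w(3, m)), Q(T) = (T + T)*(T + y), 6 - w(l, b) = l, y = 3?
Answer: 192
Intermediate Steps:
w(l, b) = 6 - l
Q(T) = 2*T*(3 + T) (Q(T) = (T + T)*(T + 3) = (2*T)*(3 + T) = 2*T*(3 + T))
V(m) = (-7 + m)*(3 + m) (V(m) = (m - 7)*(m + (6 - 1*3)) = (-7 + m)*(m + (6 - 3)) = (-7 + m)*(m + 3) = (-7 + m)*(3 + m))
(Q(0) + (11 - 23))*V(-1) = (2*0*(3 + 0) + (11 - 23))*(-21 + (-1)² - 4*(-1)) = (2*0*3 - 12)*(-21 + 1 + 4) = (0 - 12)*(-16) = -12*(-16) = 192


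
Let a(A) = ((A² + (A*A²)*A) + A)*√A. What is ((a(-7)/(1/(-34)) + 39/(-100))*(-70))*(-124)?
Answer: -16926/5 - 720978160*I*√7 ≈ -3385.2 - 1.9075e+9*I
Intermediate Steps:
a(A) = √A*(A + A² + A⁴) (a(A) = ((A² + A³*A) + A)*√A = ((A² + A⁴) + A)*√A = (A + A² + A⁴)*√A = √A*(A + A² + A⁴))
((a(-7)/(1/(-34)) + 39/(-100))*(-70))*(-124) = ((((-7)^(3/2)*(1 - 7 + (-7)³))/(1/(-34)) + 39/(-100))*(-70))*(-124) = ((((-7*I*√7)*(1 - 7 - 343))/(-1/34) + 39*(-1/100))*(-70))*(-124) = (((-7*I*√7*(-349))*(-34) - 39/100)*(-70))*(-124) = (((2443*I*√7)*(-34) - 39/100)*(-70))*(-124) = ((-83062*I*√7 - 39/100)*(-70))*(-124) = ((-39/100 - 83062*I*√7)*(-70))*(-124) = (273/10 + 5814340*I*√7)*(-124) = -16926/5 - 720978160*I*√7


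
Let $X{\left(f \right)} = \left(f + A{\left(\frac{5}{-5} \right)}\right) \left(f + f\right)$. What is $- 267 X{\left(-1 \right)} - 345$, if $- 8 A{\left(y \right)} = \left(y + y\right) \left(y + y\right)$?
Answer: $-1146$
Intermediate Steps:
$A{\left(y \right)} = - \frac{y^{2}}{2}$ ($A{\left(y \right)} = - \frac{\left(y + y\right) \left(y + y\right)}{8} = - \frac{2 y 2 y}{8} = - \frac{4 y^{2}}{8} = - \frac{y^{2}}{2}$)
$X{\left(f \right)} = 2 f \left(- \frac{1}{2} + f\right)$ ($X{\left(f \right)} = \left(f - \frac{\left(\frac{5}{-5}\right)^{2}}{2}\right) \left(f + f\right) = \left(f - \frac{\left(5 \left(- \frac{1}{5}\right)\right)^{2}}{2}\right) 2 f = \left(f - \frac{\left(-1\right)^{2}}{2}\right) 2 f = \left(f - \frac{1}{2}\right) 2 f = \left(- \frac{1}{2} + f\right) 2 f = 2 f \left(- \frac{1}{2} + f\right)$)
$- 267 X{\left(-1 \right)} - 345 = - 267 \left(- (-1 + 2 \left(-1\right))\right) - 345 = - 267 \left(- (-1 - 2)\right) - 345 = - 267 \left(\left(-1\right) \left(-3\right)\right) - 345 = \left(-267\right) 3 - 345 = -801 - 345 = -1146$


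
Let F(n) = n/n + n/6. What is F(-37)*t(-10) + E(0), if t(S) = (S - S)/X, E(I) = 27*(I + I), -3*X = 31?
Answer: 0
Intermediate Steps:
X = -31/3 (X = -1/3*31 = -31/3 ≈ -10.333)
E(I) = 54*I (E(I) = 27*(2*I) = 54*I)
t(S) = 0 (t(S) = (S - S)/(-31/3) = 0*(-3/31) = 0)
F(n) = 1 + n/6 (F(n) = 1 + n*(1/6) = 1 + n/6)
F(-37)*t(-10) + E(0) = (1 + (1/6)*(-37))*0 + 54*0 = (1 - 37/6)*0 + 0 = -31/6*0 + 0 = 0 + 0 = 0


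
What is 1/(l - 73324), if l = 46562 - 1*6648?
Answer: -1/33410 ≈ -2.9931e-5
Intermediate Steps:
l = 39914 (l = 46562 - 6648 = 39914)
1/(l - 73324) = 1/(39914 - 73324) = 1/(-33410) = -1/33410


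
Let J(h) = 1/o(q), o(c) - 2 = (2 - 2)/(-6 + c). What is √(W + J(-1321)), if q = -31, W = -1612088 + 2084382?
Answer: √1889178/2 ≈ 687.24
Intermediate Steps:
W = 472294
o(c) = 2 (o(c) = 2 + (2 - 2)/(-6 + c) = 2 + 0/(-6 + c) = 2 + 0 = 2)
J(h) = ½ (J(h) = 1/2 = ½)
√(W + J(-1321)) = √(472294 + ½) = √(944589/2) = √1889178/2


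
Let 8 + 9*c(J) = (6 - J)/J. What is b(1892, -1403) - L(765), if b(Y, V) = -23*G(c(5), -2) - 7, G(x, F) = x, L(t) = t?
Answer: -11281/15 ≈ -752.07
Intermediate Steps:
c(J) = -8/9 + (6 - J)/(9*J) (c(J) = -8/9 + ((6 - J)/J)/9 = -8/9 + (6 - J)/(9*J))
b(Y, V) = 194/15 (b(Y, V) = -23*(⅔ - 1*5)/5 - 7 = -23*(⅔ - 5)/5 - 7 = -23*(-13)/(5*3) - 7 = -23*(-13/15) - 7 = 299/15 - 7 = 194/15)
b(1892, -1403) - L(765) = 194/15 - 1*765 = 194/15 - 765 = -11281/15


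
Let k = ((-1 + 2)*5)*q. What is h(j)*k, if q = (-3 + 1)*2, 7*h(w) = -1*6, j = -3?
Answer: 120/7 ≈ 17.143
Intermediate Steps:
h(w) = -6/7 (h(w) = (-1*6)/7 = (1/7)*(-6) = -6/7)
q = -4 (q = -2*2 = -4)
k = -20 (k = ((-1 + 2)*5)*(-4) = (1*5)*(-4) = 5*(-4) = -20)
h(j)*k = -6/7*(-20) = 120/7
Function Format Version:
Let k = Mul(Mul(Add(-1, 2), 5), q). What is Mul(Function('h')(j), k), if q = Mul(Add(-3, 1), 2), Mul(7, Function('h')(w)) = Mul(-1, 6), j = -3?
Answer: Rational(120, 7) ≈ 17.143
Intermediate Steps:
Function('h')(w) = Rational(-6, 7) (Function('h')(w) = Mul(Rational(1, 7), Mul(-1, 6)) = Mul(Rational(1, 7), -6) = Rational(-6, 7))
q = -4 (q = Mul(-2, 2) = -4)
k = -20 (k = Mul(Mul(Add(-1, 2), 5), -4) = Mul(Mul(1, 5), -4) = Mul(5, -4) = -20)
Mul(Function('h')(j), k) = Mul(Rational(-6, 7), -20) = Rational(120, 7)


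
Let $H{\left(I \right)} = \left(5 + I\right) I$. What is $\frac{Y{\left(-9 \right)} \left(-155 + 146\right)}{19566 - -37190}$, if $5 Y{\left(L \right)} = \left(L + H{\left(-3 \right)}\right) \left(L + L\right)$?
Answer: $- \frac{243}{28378} \approx -0.008563$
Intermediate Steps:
$H{\left(I \right)} = I \left(5 + I\right)$
$Y{\left(L \right)} = \frac{2 L \left(-6 + L\right)}{5}$ ($Y{\left(L \right)} = \frac{\left(L - 3 \left(5 - 3\right)\right) \left(L + L\right)}{5} = \frac{\left(L - 6\right) 2 L}{5} = \frac{\left(-6 + L\right) 2 L}{5} = \frac{2 L \left(-6 + L\right)}{5}$)
$\frac{Y{\left(-9 \right)} \left(-155 + 146\right)}{19566 - -37190} = \frac{\frac{2}{5} \left(-9\right) \left(-6 - 9\right) \left(-155 + 146\right)}{19566 - -37190} = \frac{\frac{2}{5} \left(-9\right) \left(-15\right) \left(-9\right)}{19566 + 37190} = \frac{54 \left(-9\right)}{56756} = \left(-486\right) \frac{1}{56756} = - \frac{243}{28378}$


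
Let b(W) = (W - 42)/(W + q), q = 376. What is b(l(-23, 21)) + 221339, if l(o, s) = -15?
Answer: 4205438/19 ≈ 2.2134e+5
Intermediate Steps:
b(W) = (-42 + W)/(376 + W) (b(W) = (W - 42)/(W + 376) = (-42 + W)/(376 + W))
b(l(-23, 21)) + 221339 = (-42 - 15)/(376 - 15) + 221339 = -57/361 + 221339 = (1/361)*(-57) + 221339 = -3/19 + 221339 = 4205438/19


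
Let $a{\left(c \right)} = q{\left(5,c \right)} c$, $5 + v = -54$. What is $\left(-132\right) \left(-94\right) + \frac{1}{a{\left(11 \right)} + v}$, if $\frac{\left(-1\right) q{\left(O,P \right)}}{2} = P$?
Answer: $\frac{3734807}{301} \approx 12408.0$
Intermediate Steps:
$q{\left(O,P \right)} = - 2 P$
$v = -59$ ($v = -5 - 54 = -59$)
$a{\left(c \right)} = - 2 c^{2}$ ($a{\left(c \right)} = - 2 c c = - 2 c^{2}$)
$\left(-132\right) \left(-94\right) + \frac{1}{a{\left(11 \right)} + v} = \left(-132\right) \left(-94\right) + \frac{1}{- 2 \cdot 11^{2} - 59} = 12408 + \frac{1}{\left(-2\right) 121 - 59} = 12408 + \frac{1}{-242 - 59} = 12408 + \frac{1}{-301} = 12408 - \frac{1}{301} = \frac{3734807}{301}$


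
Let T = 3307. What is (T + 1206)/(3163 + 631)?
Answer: 4513/3794 ≈ 1.1895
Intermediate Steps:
(T + 1206)/(3163 + 631) = (3307 + 1206)/(3163 + 631) = 4513/3794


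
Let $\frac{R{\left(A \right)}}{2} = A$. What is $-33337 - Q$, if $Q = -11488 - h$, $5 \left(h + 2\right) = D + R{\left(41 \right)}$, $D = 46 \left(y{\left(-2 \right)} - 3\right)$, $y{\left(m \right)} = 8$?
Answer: $- \frac{108943}{5} \approx -21789.0$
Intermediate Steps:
$R{\left(A \right)} = 2 A$
$D = 230$ ($D = 46 \left(8 - 3\right) = 46 \cdot 5 = 230$)
$h = \frac{302}{5}$ ($h = -2 + \frac{230 + 2 \cdot 41}{5} = -2 + \frac{230 + 82}{5} = -2 + \frac{1}{5} \cdot 312 = -2 + \frac{312}{5} = \frac{302}{5} \approx 60.4$)
$Q = - \frac{57742}{5}$ ($Q = -11488 - \frac{302}{5} = - \frac{57742}{5} \approx -11548.0$)
$-33337 - Q = -33337 - - \frac{57742}{5} = -33337 + \frac{57742}{5} = - \frac{108943}{5}$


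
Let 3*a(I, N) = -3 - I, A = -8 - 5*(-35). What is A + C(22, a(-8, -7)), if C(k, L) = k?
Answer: 189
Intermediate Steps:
A = 167 (A = -8 + 175 = 167)
a(I, N) = -1 - I/3 (a(I, N) = (-3 - I)/3 = -1 - I/3)
A + C(22, a(-8, -7)) = 167 + 22 = 189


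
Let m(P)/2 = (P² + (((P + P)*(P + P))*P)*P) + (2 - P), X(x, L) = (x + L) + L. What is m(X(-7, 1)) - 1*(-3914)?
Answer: 8978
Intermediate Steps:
X(x, L) = x + 2*L (X(x, L) = (L + x) + L = x + 2*L)
m(P) = 4 - 2*P + 2*P² + 8*P⁴ (m(P) = 2*((P² + (((P + P)*(P + P))*P)*P) + (2 - P)) = 2*((P² + (((2*P)*(2*P))*P)*P) + (2 - P)) = 2*((P² + ((4*P²)*P)*P) + (2 - P)) = 2*((P² + (4*P³)*P) + (2 - P)) = 2*((P² + 4*P⁴) + (2 - P)) = 2*(2 + P² - P + 4*P⁴) = 4 - 2*P + 2*P² + 8*P⁴)
m(X(-7, 1)) - 1*(-3914) = (4 - 2*(-7 + 2*1) + 2*(-7 + 2*1)² + 8*(-7 + 2*1)⁴) - 1*(-3914) = (4 - 2*(-7 + 2) + 2*(-7 + 2)² + 8*(-7 + 2)⁴) + 3914 = (4 - 2*(-5) + 2*(-5)² + 8*(-5)⁴) + 3914 = (4 + 10 + 2*25 + 8*625) + 3914 = (4 + 10 + 50 + 5000) + 3914 = 5064 + 3914 = 8978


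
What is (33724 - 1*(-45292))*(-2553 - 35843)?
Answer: -3033898336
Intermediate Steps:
(33724 - 1*(-45292))*(-2553 - 35843) = (33724 + 45292)*(-38396) = 79016*(-38396) = -3033898336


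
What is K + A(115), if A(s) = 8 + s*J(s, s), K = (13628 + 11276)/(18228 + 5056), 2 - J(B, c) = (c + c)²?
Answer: -35410661876/5821 ≈ -6.0833e+6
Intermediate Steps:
J(B, c) = 2 - 4*c² (J(B, c) = 2 - (c + c)² = 2 - (2*c)² = 2 - 4*c²)
K = 6226/5821 (K = 24904/23284 = 24904*(1/23284) = 6226/5821 ≈ 1.0696)
A(s) = 8 + s*(2 - 4*s²)
K + A(115) = 6226/5821 + (8 - 4*115³ + 2*115) = 6226/5821 + (8 - 4*1520875 + 230) = 6226/5821 + (8 - 6083500 + 230) = 6226/5821 - 6083262 = -35410661876/5821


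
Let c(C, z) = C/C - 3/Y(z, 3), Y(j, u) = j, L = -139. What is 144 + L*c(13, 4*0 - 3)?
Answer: -134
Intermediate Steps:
c(C, z) = 1 - 3/z (c(C, z) = C/C - 3/z = 1 - 3/z)
144 + L*c(13, 4*0 - 3) = 144 - 139*(-3 + (4*0 - 3))/(4*0 - 3) = 144 - 139*(-3 + (0 - 3))/(0 - 3) = 144 - 139*(-3 - 3)/(-3) = 144 - (-139)*(-6)/3 = 144 - 139*2 = 144 - 278 = -134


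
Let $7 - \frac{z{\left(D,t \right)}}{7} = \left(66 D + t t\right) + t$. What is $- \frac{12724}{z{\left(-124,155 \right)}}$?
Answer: $\frac{12724}{111923} \approx 0.11369$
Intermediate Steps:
$z{\left(D,t \right)} = 49 - 462 D - 7 t - 7 t^{2}$ ($z{\left(D,t \right)} = 49 - 7 \left(\left(66 D + t t\right) + t\right) = 49 - 7 \left(\left(66 D + t^{2}\right) + t\right) = 49 - 7 \left(\left(t^{2} + 66 D\right) + t\right) = 49 - 7 \left(t + t^{2} + 66 D\right) = 49 - \left(7 t + 7 t^{2} + 462 D\right) = 49 - 462 D - 7 t - 7 t^{2}$)
$- \frac{12724}{z{\left(-124,155 \right)}} = - \frac{12724}{49 - -57288 - 1085 - 7 \cdot 155^{2}} = - \frac{12724}{49 + 57288 - 1085 - 168175} = - \frac{12724}{-111923} = \left(-12724\right) \left(- \frac{1}{111923}\right) = \frac{12724}{111923}$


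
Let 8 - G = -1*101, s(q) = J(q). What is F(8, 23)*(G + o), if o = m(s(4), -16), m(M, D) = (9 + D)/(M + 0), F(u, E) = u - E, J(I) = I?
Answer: -6435/4 ≈ -1608.8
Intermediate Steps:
s(q) = q
m(M, D) = (9 + D)/M
G = 109 (G = 8 - (-1)*101 = 8 - 1*(-101) = 8 + 101 = 109)
o = -7/4 (o = (9 - 16)/4 = (¼)*(-7) = -7/4 ≈ -1.7500)
F(8, 23)*(G + o) = (8 - 1*23)*(109 - 7/4) = (8 - 23)*(429/4) = -15*429/4 = -6435/4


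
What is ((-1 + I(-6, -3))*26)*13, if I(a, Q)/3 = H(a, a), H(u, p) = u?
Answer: -6422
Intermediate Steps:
I(a, Q) = 3*a
((-1 + I(-6, -3))*26)*13 = ((-1 + 3*(-6))*26)*13 = ((-1 - 18)*26)*13 = -19*26*13 = -494*13 = -6422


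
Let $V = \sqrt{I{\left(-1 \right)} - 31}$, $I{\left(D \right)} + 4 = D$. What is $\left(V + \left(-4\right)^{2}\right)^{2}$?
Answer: $220 + 192 i \approx 220.0 + 192.0 i$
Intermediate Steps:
$I{\left(D \right)} = -4 + D$
$V = 6 i$ ($V = \sqrt{\left(-4 - 1\right) - 31} = \sqrt{-5 - 31} = \sqrt{-36} = 6 i \approx 6.0 i$)
$\left(V + \left(-4\right)^{2}\right)^{2} = \left(6 i + \left(-4\right)^{2}\right)^{2} = \left(6 i + 16\right)^{2} = \left(16 + 6 i\right)^{2}$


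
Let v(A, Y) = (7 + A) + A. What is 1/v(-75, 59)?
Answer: -1/143 ≈ -0.0069930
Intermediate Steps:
v(A, Y) = 7 + 2*A
1/v(-75, 59) = 1/(7 + 2*(-75)) = 1/(7 - 150) = 1/(-143) = -1/143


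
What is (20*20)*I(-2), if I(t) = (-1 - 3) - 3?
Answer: -2800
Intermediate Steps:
I(t) = -7 (I(t) = -4 - 3 = -7)
(20*20)*I(-2) = (20*20)*(-7) = 400*(-7) = -2800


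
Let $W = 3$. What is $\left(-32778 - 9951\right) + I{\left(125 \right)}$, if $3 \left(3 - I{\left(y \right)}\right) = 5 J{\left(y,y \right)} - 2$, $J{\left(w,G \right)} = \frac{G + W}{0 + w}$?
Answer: $- \frac{1068176}{25} \approx -42727.0$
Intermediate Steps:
$J{\left(w,G \right)} = \frac{3 + G}{w}$ ($J{\left(w,G \right)} = \frac{G + 3}{0 + w} = \frac{3 + G}{w}$)
$I{\left(y \right)} = \frac{11}{3} - \frac{5 \left(3 + y\right)}{3 y}$ ($I{\left(y \right)} = 3 - \frac{5 \frac{3 + y}{y} - 2}{3} = 3 - \frac{\frac{5 \left(3 + y\right)}{y} - 2}{3} = 3 - \frac{-2 + \frac{5 \left(3 + y\right)}{y}}{3} = 3 + \left(\frac{2}{3} - \frac{5 \left(3 + y\right)}{3 y}\right) = \frac{11}{3} - \frac{5 \left(3 + y\right)}{3 y}$)
$\left(-32778 - 9951\right) + I{\left(125 \right)} = \left(-32778 - 9951\right) + \left(2 - \frac{5}{125}\right) = -42729 + \left(2 - \frac{1}{25}\right) = -42729 + \frac{49}{25} = - \frac{1068176}{25}$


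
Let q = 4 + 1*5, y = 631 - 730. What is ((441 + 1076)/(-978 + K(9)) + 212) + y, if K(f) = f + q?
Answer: 106963/960 ≈ 111.42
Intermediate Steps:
y = -99
q = 9 (q = 4 + 5 = 9)
K(f) = 9 + f (K(f) = f + 9 = 9 + f)
((441 + 1076)/(-978 + K(9)) + 212) + y = ((441 + 1076)/(-978 + (9 + 9)) + 212) - 99 = (1517/(-978 + 18) + 212) - 99 = (1517/(-960) + 212) - 99 = (1517*(-1/960) + 212) - 99 = (-1517/960 + 212) - 99 = 202003/960 - 99 = 106963/960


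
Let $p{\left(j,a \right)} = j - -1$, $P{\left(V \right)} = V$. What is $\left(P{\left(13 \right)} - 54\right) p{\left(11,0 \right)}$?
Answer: $-492$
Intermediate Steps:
$p{\left(j,a \right)} = 1 + j$ ($p{\left(j,a \right)} = j + 1 = 1 + j$)
$\left(P{\left(13 \right)} - 54\right) p{\left(11,0 \right)} = \left(13 - 54\right) \left(1 + 11\right) = \left(-41\right) 12 = -492$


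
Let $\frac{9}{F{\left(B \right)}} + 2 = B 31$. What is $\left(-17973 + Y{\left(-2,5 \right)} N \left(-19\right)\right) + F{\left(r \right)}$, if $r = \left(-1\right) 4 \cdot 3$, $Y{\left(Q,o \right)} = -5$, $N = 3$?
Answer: $- \frac{6615321}{374} \approx -17688.0$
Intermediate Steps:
$r = -12$ ($r = \left(-4\right) 3 = -12$)
$F{\left(B \right)} = \frac{9}{-2 + 31 B}$ ($F{\left(B \right)} = \frac{9}{-2 + B 31} = \frac{9}{-2 + 31 B}$)
$\left(-17973 + Y{\left(-2,5 \right)} N \left(-19\right)\right) + F{\left(r \right)} = \left(-17973 + \left(-5\right) 3 \left(-19\right)\right) + \frac{9}{-2 + 31 \left(-12\right)} = \left(-17973 - -285\right) + \frac{9}{-2 - 372} = \left(-17973 + 285\right) + \frac{9}{-374} = -17688 + 9 \left(- \frac{1}{374}\right) = -17688 - \frac{9}{374} = - \frac{6615321}{374}$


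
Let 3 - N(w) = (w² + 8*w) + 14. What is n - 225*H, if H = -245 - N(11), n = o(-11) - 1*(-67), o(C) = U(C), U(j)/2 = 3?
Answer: 5698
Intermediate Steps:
U(j) = 6 (U(j) = 2*3 = 6)
o(C) = 6
N(w) = -11 - w² - 8*w (N(w) = 3 - ((w² + 8*w) + 14) = 3 - (14 + w² + 8*w) = 3 + (-14 - w² - 8*w) = -11 - w² - 8*w)
n = 73 (n = 6 - 1*(-67) = 6 + 67 = 73)
H = -25 (H = -245 - (-11 - 1*11² - 8*11) = -245 - (-11 - 1*121 - 88) = -245 - (-11 - 121 - 88) = -245 - 1*(-220) = -245 + 220 = -25)
n - 225*H = 73 - 225*(-25) = 73 + 5625 = 5698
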